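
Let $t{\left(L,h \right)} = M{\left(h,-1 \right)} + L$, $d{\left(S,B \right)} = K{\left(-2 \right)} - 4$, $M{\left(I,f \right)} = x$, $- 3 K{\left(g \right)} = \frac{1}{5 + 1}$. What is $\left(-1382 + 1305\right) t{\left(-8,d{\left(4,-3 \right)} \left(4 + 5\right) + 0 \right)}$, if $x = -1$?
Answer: $693$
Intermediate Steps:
$K{\left(g \right)} = - \frac{1}{18}$ ($K{\left(g \right)} = - \frac{1}{3 \left(5 + 1\right)} = - \frac{1}{3 \cdot 6} = \left(- \frac{1}{3}\right) \frac{1}{6} = - \frac{1}{18}$)
$M{\left(I,f \right)} = -1$
$d{\left(S,B \right)} = - \frac{73}{18}$ ($d{\left(S,B \right)} = - \frac{1}{18} - 4 = - \frac{73}{18}$)
$t{\left(L,h \right)} = -1 + L$
$\left(-1382 + 1305\right) t{\left(-8,d{\left(4,-3 \right)} \left(4 + 5\right) + 0 \right)} = \left(-1382 + 1305\right) \left(-1 - 8\right) = \left(-77\right) \left(-9\right) = 693$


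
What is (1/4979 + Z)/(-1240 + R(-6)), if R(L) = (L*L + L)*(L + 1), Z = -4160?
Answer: 20712639/6920810 ≈ 2.9928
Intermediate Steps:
R(L) = (1 + L)*(L + L**2) (R(L) = (L**2 + L)*(1 + L) = (L + L**2)*(1 + L) = (1 + L)*(L + L**2))
(1/4979 + Z)/(-1240 + R(-6)) = (1/4979 - 4160)/(-1240 - 6*(1 + (-6)**2 + 2*(-6))) = (1/4979 - 4160)/(-1240 - 6*(1 + 36 - 12)) = -20712639/(4979*(-1240 - 6*25)) = -20712639/(4979*(-1240 - 150)) = -20712639/4979/(-1390) = -20712639/4979*(-1/1390) = 20712639/6920810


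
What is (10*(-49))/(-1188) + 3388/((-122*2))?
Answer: -488173/36234 ≈ -13.473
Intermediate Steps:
(10*(-49))/(-1188) + 3388/((-122*2)) = -490*(-1/1188) + 3388/(-244) = 245/594 + 3388*(-1/244) = 245/594 - 847/61 = -488173/36234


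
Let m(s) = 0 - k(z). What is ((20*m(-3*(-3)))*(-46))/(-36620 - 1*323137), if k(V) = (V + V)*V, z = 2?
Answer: -7360/359757 ≈ -0.020458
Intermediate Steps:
k(V) = 2*V**2 (k(V) = (2*V)*V = 2*V**2)
m(s) = -8 (m(s) = 0 - 2*2**2 = 0 - 2*4 = 0 - 1*8 = 0 - 8 = -8)
((20*m(-3*(-3)))*(-46))/(-36620 - 1*323137) = ((20*(-8))*(-46))/(-36620 - 1*323137) = (-160*(-46))/(-36620 - 323137) = 7360/(-359757) = 7360*(-1/359757) = -7360/359757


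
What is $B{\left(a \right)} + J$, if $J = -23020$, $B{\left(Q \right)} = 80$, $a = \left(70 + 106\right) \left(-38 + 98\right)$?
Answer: $-22940$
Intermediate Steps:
$a = 10560$ ($a = 176 \cdot 60 = 10560$)
$B{\left(a \right)} + J = 80 - 23020 = -22940$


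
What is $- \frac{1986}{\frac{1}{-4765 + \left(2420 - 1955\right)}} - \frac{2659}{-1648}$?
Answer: $\frac{14073593059}{1648} \approx 8.5398 \cdot 10^{6}$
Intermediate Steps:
$- \frac{1986}{\frac{1}{-4765 + \left(2420 - 1955\right)}} - \frac{2659}{-1648} = - \frac{1986}{\frac{1}{-4765 + 465}} - - \frac{2659}{1648} = - \frac{1986}{\frac{1}{-4300}} + \frac{2659}{1648} = - \frac{1986}{- \frac{1}{4300}} + \frac{2659}{1648} = \left(-1986\right) \left(-4300\right) + \frac{2659}{1648} = 8539800 + \frac{2659}{1648} = \frac{14073593059}{1648}$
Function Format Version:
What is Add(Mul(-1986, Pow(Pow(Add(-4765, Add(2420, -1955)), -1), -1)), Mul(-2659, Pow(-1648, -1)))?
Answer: Rational(14073593059, 1648) ≈ 8.5398e+6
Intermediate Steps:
Add(Mul(-1986, Pow(Pow(Add(-4765, Add(2420, -1955)), -1), -1)), Mul(-2659, Pow(-1648, -1))) = Add(Mul(-1986, Pow(Pow(Add(-4765, 465), -1), -1)), Mul(-2659, Rational(-1, 1648))) = Add(Mul(-1986, Pow(Pow(-4300, -1), -1)), Rational(2659, 1648)) = Add(Mul(-1986, Pow(Rational(-1, 4300), -1)), Rational(2659, 1648)) = Add(Mul(-1986, -4300), Rational(2659, 1648)) = Add(8539800, Rational(2659, 1648)) = Rational(14073593059, 1648)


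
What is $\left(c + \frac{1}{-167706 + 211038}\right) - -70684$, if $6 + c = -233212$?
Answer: $- \frac{7042923287}{43332} \approx -1.6253 \cdot 10^{5}$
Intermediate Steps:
$c = -233218$ ($c = -6 - 233212 = -233218$)
$\left(c + \frac{1}{-167706 + 211038}\right) - -70684 = \left(-233218 + \frac{1}{-167706 + 211038}\right) - -70684 = \left(-233218 + \frac{1}{43332}\right) + \left(-44170 + 114854\right) = \left(-233218 + \frac{1}{43332}\right) + 70684 = - \frac{10105802375}{43332} + 70684 = - \frac{7042923287}{43332}$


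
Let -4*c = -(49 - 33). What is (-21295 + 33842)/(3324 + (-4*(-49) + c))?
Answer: 12547/3524 ≈ 3.5604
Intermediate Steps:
c = 4 (c = -(-1)*(49 - 33)/4 = -(-1)*16/4 = -¼*(-16) = 4)
(-21295 + 33842)/(3324 + (-4*(-49) + c)) = (-21295 + 33842)/(3324 + (-4*(-49) + 4)) = 12547/(3324 + (196 + 4)) = 12547/(3324 + 200) = 12547/3524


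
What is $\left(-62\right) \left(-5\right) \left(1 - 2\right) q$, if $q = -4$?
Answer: $1240$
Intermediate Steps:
$\left(-62\right) \left(-5\right) \left(1 - 2\right) q = \left(-62\right) \left(-5\right) \left(1 - 2\right) \left(-4\right) = 310 \left(\left(-1\right) \left(-4\right)\right) = 310 \cdot 4 = 1240$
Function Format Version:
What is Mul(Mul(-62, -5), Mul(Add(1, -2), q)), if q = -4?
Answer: 1240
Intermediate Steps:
Mul(Mul(-62, -5), Mul(Add(1, -2), q)) = Mul(Mul(-62, -5), Mul(Add(1, -2), -4)) = Mul(310, Mul(-1, -4)) = Mul(310, 4) = 1240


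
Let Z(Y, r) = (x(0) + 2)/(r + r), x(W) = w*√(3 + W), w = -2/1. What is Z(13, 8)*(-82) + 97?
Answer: 347/4 + 41*√3/4 ≈ 104.50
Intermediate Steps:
w = -2 (w = -2*1 = -2)
x(W) = -2*√(3 + W)
Z(Y, r) = (2 - 2*√3)/(2*r) (Z(Y, r) = (-2*√(3 + 0) + 2)/(r + r) = (-2*√3 + 2)/((2*r)) = (2 - 2*√3)*(1/(2*r)) = (2 - 2*√3)/(2*r))
Z(13, 8)*(-82) + 97 = ((1 - √3)/8)*(-82) + 97 = (⅛ - √3/8)*(-82) + 97 = (-41/4 + 41*√3/4) + 97 = 347/4 + 41*√3/4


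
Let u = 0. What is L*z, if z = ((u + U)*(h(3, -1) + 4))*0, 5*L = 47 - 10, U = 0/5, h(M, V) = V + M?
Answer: 0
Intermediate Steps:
h(M, V) = M + V
U = 0 (U = 0*(1/5) = 0)
L = 37/5 (L = (47 - 10)/5 = (1/5)*37 = 37/5 ≈ 7.4000)
z = 0 (z = ((0 + 0)*((3 - 1) + 4))*0 = (0*(2 + 4))*0 = (0*6)*0 = 0*0 = 0)
L*z = (37/5)*0 = 0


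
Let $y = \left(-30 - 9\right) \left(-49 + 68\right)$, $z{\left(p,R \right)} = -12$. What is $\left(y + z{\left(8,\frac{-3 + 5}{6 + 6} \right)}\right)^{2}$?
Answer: $567009$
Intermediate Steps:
$y = -741$ ($y = \left(-39\right) 19 = -741$)
$\left(y + z{\left(8,\frac{-3 + 5}{6 + 6} \right)}\right)^{2} = \left(-741 - 12\right)^{2} = \left(-753\right)^{2} = 567009$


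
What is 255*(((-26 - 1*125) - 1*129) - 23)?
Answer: -77265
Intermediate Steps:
255*(((-26 - 1*125) - 1*129) - 23) = 255*(((-26 - 125) - 129) - 23) = 255*((-151 - 129) - 23) = 255*(-280 - 23) = 255*(-303) = -77265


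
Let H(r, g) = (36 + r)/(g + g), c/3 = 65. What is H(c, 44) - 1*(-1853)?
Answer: 14845/8 ≈ 1855.6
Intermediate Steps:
c = 195 (c = 3*65 = 195)
H(r, g) = (36 + r)/(2*g) (H(r, g) = (36 + r)/((2*g)) = (36 + r)*(1/(2*g)) = (36 + r)/(2*g))
H(c, 44) - 1*(-1853) = (1/2)*(36 + 195)/44 - 1*(-1853) = (1/2)*(1/44)*231 + 1853 = 21/8 + 1853 = 14845/8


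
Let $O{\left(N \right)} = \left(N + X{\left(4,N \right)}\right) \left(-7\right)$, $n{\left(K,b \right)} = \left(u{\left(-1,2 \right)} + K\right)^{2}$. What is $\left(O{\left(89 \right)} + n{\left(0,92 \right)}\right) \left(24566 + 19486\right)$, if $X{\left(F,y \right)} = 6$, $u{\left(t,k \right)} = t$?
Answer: $-29250528$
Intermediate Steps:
$n{\left(K,b \right)} = \left(-1 + K\right)^{2}$
$O{\left(N \right)} = -42 - 7 N$ ($O{\left(N \right)} = \left(N + 6\right) \left(-7\right) = \left(6 + N\right) \left(-7\right) = -42 - 7 N$)
$\left(O{\left(89 \right)} + n{\left(0,92 \right)}\right) \left(24566 + 19486\right) = \left(\left(-42 - 623\right) + \left(-1 + 0\right)^{2}\right) \left(24566 + 19486\right) = \left(\left(-42 - 623\right) + \left(-1\right)^{2}\right) 44052 = \left(-665 + 1\right) 44052 = \left(-664\right) 44052 = -29250528$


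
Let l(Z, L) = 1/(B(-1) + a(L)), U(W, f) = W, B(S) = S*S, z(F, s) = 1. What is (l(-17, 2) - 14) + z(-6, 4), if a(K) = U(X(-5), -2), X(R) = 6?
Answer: -90/7 ≈ -12.857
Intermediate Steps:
B(S) = S²
a(K) = 6
l(Z, L) = ⅐ (l(Z, L) = 1/((-1)² + 6) = 1/(1 + 6) = 1/7 = ⅐)
(l(-17, 2) - 14) + z(-6, 4) = (⅐ - 14) + 1 = -97/7 + 1 = -90/7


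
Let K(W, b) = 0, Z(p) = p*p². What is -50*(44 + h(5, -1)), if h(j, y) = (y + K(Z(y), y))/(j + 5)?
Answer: -2195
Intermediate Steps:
Z(p) = p³
h(j, y) = y/(5 + j) (h(j, y) = (y + 0)/(j + 5) = y/(5 + j))
-50*(44 + h(5, -1)) = -50*(44 - 1/(5 + 5)) = -50*(44 - 1/10) = -50*(44 - 1*⅒) = -50*(44 - ⅒) = -50*439/10 = -2195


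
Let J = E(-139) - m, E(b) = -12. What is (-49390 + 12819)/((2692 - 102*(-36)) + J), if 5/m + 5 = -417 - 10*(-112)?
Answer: -25526558/4433691 ≈ -5.7574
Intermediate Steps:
m = 5/698 (m = 5/(-5 + (-417 - 10*(-112))) = 5/(-5 + (-417 + 1120)) = 5/(-5 + 703) = 5/698 ≈ 0.0071633)
J = -8381/698 (J = -12 - 1*5/698 = -12 - 5/698 = -8381/698 ≈ -12.007)
(-49390 + 12819)/((2692 - 102*(-36)) + J) = (-49390 + 12819)/((2692 - 102*(-36)) - 8381/698) = -36571/((2692 - 1*(-3672)) - 8381/698) = -36571/((2692 + 3672) - 8381/698) = -36571/(6364 - 8381/698) = -36571/4433691/698 = -36571*698/4433691 = -25526558/4433691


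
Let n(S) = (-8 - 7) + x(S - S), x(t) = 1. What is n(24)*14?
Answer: -196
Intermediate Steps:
n(S) = -14 (n(S) = (-8 - 7) + 1 = -15 + 1 = -14)
n(24)*14 = -14*14 = -196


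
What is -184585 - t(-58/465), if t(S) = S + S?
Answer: -85831909/465 ≈ -1.8458e+5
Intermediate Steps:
t(S) = 2*S
-184585 - t(-58/465) = -184585 - 2*(-58/465) = -184585 - 2*(-58*1/465) = -184585 - 2*(-58)/465 = -184585 - 1*(-116/465) = -184585 + 116/465 = -85831909/465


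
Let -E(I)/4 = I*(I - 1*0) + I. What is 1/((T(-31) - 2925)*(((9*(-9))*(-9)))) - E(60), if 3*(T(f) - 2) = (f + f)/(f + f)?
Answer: 31192335359/2130624 ≈ 14640.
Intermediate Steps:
T(f) = 7/3 (T(f) = 2 + ((f + f)/(f + f))/3 = 2 + ((2*f)/((2*f)))/3 = 2 + ((2*f)*(1/(2*f)))/3 = 2 + (⅓)*1 = 2 + ⅓ = 7/3)
E(I) = -4*I - 4*I² (E(I) = -4*(I*(I - 1*0) + I) = -4*(I*(I + 0) + I) = -4*(I*I + I) = -4*(I² + I) = -4*(I + I²) = -4*I - 4*I²)
1/((T(-31) - 2925)*(((9*(-9))*(-9)))) - E(60) = 1/((7/3 - 2925)*(((9*(-9))*(-9)))) - (-4)*60*(1 + 60) = 1/((-8768/3)*((-81*(-9)))) - (-4)*60*61 = -3/8768/729 - 1*(-14640) = -3/8768*1/729 + 14640 = -1/2130624 + 14640 = 31192335359/2130624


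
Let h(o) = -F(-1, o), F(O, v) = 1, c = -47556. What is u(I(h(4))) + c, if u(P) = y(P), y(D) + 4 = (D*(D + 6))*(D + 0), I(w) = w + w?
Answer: -47544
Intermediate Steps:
h(o) = -1 (h(o) = -1*1 = -1)
I(w) = 2*w
y(D) = -4 + D**2*(6 + D) (y(D) = -4 + (D*(D + 6))*(D + 0) = -4 + (D*(6 + D))*D = -4 + D**2*(6 + D))
u(P) = -4 + P**3 + 6*P**2
u(I(h(4))) + c = (-4 + (2*(-1))**3 + 6*(2*(-1))**2) - 47556 = (-4 + (-2)**3 + 6*(-2)**2) - 47556 = (-4 - 8 + 6*4) - 47556 = (-4 - 8 + 24) - 47556 = 12 - 47556 = -47544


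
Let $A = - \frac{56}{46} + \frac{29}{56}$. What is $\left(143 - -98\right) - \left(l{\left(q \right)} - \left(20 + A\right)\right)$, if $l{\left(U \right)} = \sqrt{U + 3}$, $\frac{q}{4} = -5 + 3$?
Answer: $\frac{335267}{1288} - i \sqrt{5} \approx 260.3 - 2.2361 i$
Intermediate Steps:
$q = -8$ ($q = 4 \left(-5 + 3\right) = 4 \left(-2\right) = -8$)
$A = - \frac{901}{1288}$ ($A = \left(-56\right) \frac{1}{46} + 29 \cdot \frac{1}{56} = - \frac{28}{23} + \frac{29}{56} = - \frac{901}{1288} \approx -0.69953$)
$l{\left(U \right)} = \sqrt{3 + U}$
$\left(143 - -98\right) - \left(l{\left(q \right)} - \left(20 + A\right)\right) = \left(143 - -98\right) - \left(\sqrt{3 - 8} - \left(20 - \frac{901}{1288}\right)\right) = \left(143 + 98\right) - \left(\sqrt{-5} - \frac{24859}{1288}\right) = 241 - \left(i \sqrt{5} - \frac{24859}{1288}\right) = 241 - \left(- \frac{24859}{1288} + i \sqrt{5}\right) = 241 + \left(\frac{24859}{1288} - i \sqrt{5}\right) = \frac{335267}{1288} - i \sqrt{5}$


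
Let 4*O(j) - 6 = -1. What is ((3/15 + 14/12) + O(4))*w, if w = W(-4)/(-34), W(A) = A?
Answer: 157/510 ≈ 0.30784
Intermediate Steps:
O(j) = 5/4 (O(j) = 3/2 + (¼)*(-1) = 3/2 - ¼ = 5/4)
w = 2/17 (w = -4/(-34) = -4*(-1/34) = 2/17 ≈ 0.11765)
((3/15 + 14/12) + O(4))*w = ((3/15 + 14/12) + 5/4)*(2/17) = ((3*(1/15) + 14*(1/12)) + 5/4)*(2/17) = ((⅕ + 7/6) + 5/4)*(2/17) = (41/30 + 5/4)*(2/17) = (157/60)*(2/17) = 157/510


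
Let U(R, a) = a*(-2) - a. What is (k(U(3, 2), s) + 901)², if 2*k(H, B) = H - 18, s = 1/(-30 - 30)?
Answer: 790321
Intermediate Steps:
U(R, a) = -3*a (U(R, a) = -2*a - a = -3*a)
s = -1/60 (s = 1/(-60) = -1/60 ≈ -0.016667)
k(H, B) = -9 + H/2 (k(H, B) = (H - 18)/2 = (-18 + H)/2 = -9 + H/2)
(k(U(3, 2), s) + 901)² = ((-9 + (-3*2)/2) + 901)² = ((-9 + (½)*(-6)) + 901)² = ((-9 - 3) + 901)² = (-12 + 901)² = 889² = 790321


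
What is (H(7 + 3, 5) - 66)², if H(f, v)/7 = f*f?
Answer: 401956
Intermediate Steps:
H(f, v) = 7*f² (H(f, v) = 7*(f*f) = 7*f²)
(H(7 + 3, 5) - 66)² = (7*(7 + 3)² - 66)² = (7*10² - 66)² = (7*100 - 66)² = (700 - 66)² = 634² = 401956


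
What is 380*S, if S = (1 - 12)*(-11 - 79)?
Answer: 376200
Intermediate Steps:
S = 990 (S = -11*(-90) = 990)
380*S = 380*990 = 376200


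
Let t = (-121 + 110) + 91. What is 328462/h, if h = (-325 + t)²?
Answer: 328462/60025 ≈ 5.4721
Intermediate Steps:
t = 80 (t = -11 + 91 = 80)
h = 60025 (h = (-325 + 80)² = (-245)² = 60025)
328462/h = 328462/60025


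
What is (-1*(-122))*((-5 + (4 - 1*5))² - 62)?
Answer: -3172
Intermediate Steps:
(-1*(-122))*((-5 + (4 - 1*5))² - 62) = 122*((-5 + (4 - 5))² - 62) = 122*((-5 - 1)² - 62) = 122*((-6)² - 62) = 122*(36 - 62) = 122*(-26) = -3172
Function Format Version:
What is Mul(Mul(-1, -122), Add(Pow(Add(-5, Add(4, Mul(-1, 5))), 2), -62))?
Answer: -3172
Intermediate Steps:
Mul(Mul(-1, -122), Add(Pow(Add(-5, Add(4, Mul(-1, 5))), 2), -62)) = Mul(122, Add(Pow(Add(-5, Add(4, -5)), 2), -62)) = Mul(122, Add(Pow(Add(-5, -1), 2), -62)) = Mul(122, Add(Pow(-6, 2), -62)) = Mul(122, Add(36, -62)) = Mul(122, -26) = -3172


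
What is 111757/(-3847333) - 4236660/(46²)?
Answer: -4075019576398/2035239157 ≈ -2002.2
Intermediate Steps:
111757/(-3847333) - 4236660/(46²) = 111757*(-1/3847333) - 4236660/2116 = -111757/3847333 - 4236660*1/2116 = -111757/3847333 - 1059165/529 = -4075019576398/2035239157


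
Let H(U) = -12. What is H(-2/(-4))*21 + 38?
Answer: -214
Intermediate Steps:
H(-2/(-4))*21 + 38 = -12*21 + 38 = -252 + 38 = -214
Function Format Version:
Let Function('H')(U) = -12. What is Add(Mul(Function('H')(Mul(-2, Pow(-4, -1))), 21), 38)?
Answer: -214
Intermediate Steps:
Add(Mul(Function('H')(Mul(-2, Pow(-4, -1))), 21), 38) = Add(Mul(-12, 21), 38) = Add(-252, 38) = -214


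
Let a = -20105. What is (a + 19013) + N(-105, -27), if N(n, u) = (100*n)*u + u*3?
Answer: 282327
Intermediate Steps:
N(n, u) = 3*u + 100*n*u (N(n, u) = 100*n*u + 3*u = 3*u + 100*n*u)
(a + 19013) + N(-105, -27) = (-20105 + 19013) - 27*(3 + 100*(-105)) = -1092 - 27*(3 - 10500) = -1092 - 27*(-10497) = -1092 + 283419 = 282327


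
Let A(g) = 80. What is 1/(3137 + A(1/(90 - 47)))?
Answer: 1/3217 ≈ 0.00031085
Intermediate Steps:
1/(3137 + A(1/(90 - 47))) = 1/(3137 + 80) = 1/3217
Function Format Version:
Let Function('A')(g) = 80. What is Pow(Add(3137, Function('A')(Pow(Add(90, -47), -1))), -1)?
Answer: Rational(1, 3217) ≈ 0.00031085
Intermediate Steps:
Pow(Add(3137, Function('A')(Pow(Add(90, -47), -1))), -1) = Pow(Add(3137, 80), -1) = Pow(3217, -1) = Rational(1, 3217)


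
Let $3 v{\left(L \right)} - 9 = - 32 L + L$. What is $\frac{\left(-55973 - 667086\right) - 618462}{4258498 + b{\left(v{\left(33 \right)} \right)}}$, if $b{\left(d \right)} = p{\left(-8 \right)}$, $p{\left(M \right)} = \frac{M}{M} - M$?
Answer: $- \frac{1341521}{4258507} \approx -0.31502$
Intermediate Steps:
$p{\left(M \right)} = 1 - M$
$v{\left(L \right)} = 3 - \frac{31 L}{3}$ ($v{\left(L \right)} = 3 + \frac{- 32 L + L}{3} = 3 + \frac{\left(-31\right) L}{3} = 3 - \frac{31 L}{3}$)
$b{\left(d \right)} = 9$ ($b{\left(d \right)} = 1 - -8 = 1 + 8 = 9$)
$\frac{\left(-55973 - 667086\right) - 618462}{4258498 + b{\left(v{\left(33 \right)} \right)}} = \frac{\left(-55973 - 667086\right) - 618462}{4258498 + 9} = \frac{-723059 - 618462}{4258507} = \left(-1341521\right) \frac{1}{4258507} = - \frac{1341521}{4258507}$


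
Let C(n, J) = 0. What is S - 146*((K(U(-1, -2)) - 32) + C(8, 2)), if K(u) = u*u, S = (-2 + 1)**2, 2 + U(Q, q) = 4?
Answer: 4089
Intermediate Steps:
U(Q, q) = 2 (U(Q, q) = -2 + 4 = 2)
S = 1 (S = (-1)**2 = 1)
K(u) = u**2
S - 146*((K(U(-1, -2)) - 32) + C(8, 2)) = 1 - 146*((2**2 - 32) + 0) = 1 - 146*((4 - 32) + 0) = 1 - 146*(-28 + 0) = 1 - 146*(-28) = 1 + 4088 = 4089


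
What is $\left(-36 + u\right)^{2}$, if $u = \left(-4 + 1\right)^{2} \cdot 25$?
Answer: $35721$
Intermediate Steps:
$u = 225$ ($u = \left(-3\right)^{2} \cdot 25 = 9 \cdot 25 = 225$)
$\left(-36 + u\right)^{2} = \left(-36 + 225\right)^{2} = 189^{2} = 35721$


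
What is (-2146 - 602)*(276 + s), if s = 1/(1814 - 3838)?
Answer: -383774001/506 ≈ -7.5845e+5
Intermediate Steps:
s = -1/2024 (s = 1/(-2024) = -1/2024 ≈ -0.00049407)
(-2146 - 602)*(276 + s) = (-2146 - 602)*(276 - 1/2024) = -2748*558623/2024 = -383774001/506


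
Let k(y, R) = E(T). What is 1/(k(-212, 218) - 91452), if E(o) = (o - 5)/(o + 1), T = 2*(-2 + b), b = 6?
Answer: -3/274355 ≈ -1.0935e-5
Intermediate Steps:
T = 8 (T = 2*(-2 + 6) = 2*4 = 8)
E(o) = (-5 + o)/(1 + o)
k(y, R) = ⅓ (k(y, R) = (-5 + 8)/(1 + 8) = 3/9 = (⅑)*3 = ⅓)
1/(k(-212, 218) - 91452) = 1/(⅓ - 91452) = 1/(-274355/3) = -3/274355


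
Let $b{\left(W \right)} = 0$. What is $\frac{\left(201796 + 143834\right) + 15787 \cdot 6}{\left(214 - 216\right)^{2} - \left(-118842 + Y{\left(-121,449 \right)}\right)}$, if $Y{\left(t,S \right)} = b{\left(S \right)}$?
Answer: $\frac{220176}{59423} \approx 3.7052$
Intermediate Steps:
$Y{\left(t,S \right)} = 0$
$\frac{\left(201796 + 143834\right) + 15787 \cdot 6}{\left(214 - 216\right)^{2} - \left(-118842 + Y{\left(-121,449 \right)}\right)} = \frac{\left(201796 + 143834\right) + 15787 \cdot 6}{\left(214 - 216\right)^{2} + \left(118842 - 0\right)} = \frac{345630 + 94722}{\left(-2\right)^{2} + \left(118842 + 0\right)} = \frac{440352}{4 + 118842} = \frac{440352}{118846} = 440352 \cdot \frac{1}{118846} = \frac{220176}{59423}$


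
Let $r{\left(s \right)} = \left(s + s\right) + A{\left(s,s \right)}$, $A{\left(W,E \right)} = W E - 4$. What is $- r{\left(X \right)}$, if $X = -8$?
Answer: $-44$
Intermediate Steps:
$A{\left(W,E \right)} = -4 + E W$ ($A{\left(W,E \right)} = E W - 4 = -4 + E W$)
$r{\left(s \right)} = -4 + s^{2} + 2 s$ ($r{\left(s \right)} = \left(s + s\right) + \left(-4 + s s\right) = 2 s + \left(-4 + s^{2}\right) = -4 + s^{2} + 2 s$)
$- r{\left(X \right)} = - (-4 + \left(-8\right)^{2} + 2 \left(-8\right)) = - (-4 + 64 - 16) = \left(-1\right) 44 = -44$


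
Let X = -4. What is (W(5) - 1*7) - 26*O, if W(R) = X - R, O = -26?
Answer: 660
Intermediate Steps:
W(R) = -4 - R
(W(5) - 1*7) - 26*O = ((-4 - 1*5) - 1*7) - 26*(-26) = ((-4 - 5) - 7) + 676 = (-9 - 7) + 676 = -16 + 676 = 660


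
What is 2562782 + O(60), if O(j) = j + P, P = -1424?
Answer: 2561418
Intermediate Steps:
O(j) = -1424 + j (O(j) = j - 1424 = -1424 + j)
2562782 + O(60) = 2562782 + (-1424 + 60) = 2562782 - 1364 = 2561418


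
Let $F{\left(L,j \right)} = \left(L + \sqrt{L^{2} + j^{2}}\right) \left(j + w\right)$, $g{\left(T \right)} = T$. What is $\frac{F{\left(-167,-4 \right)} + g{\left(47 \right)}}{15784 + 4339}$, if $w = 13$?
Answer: $- \frac{1456}{20123} + \frac{9 \sqrt{27905}}{20123} \approx 0.0023571$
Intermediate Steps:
$F{\left(L,j \right)} = \left(13 + j\right) \left(L + \sqrt{L^{2} + j^{2}}\right)$ ($F{\left(L,j \right)} = \left(L + \sqrt{L^{2} + j^{2}}\right) \left(j + 13\right) = \left(L + \sqrt{L^{2} + j^{2}}\right) \left(13 + j\right) = \left(13 + j\right) \left(L + \sqrt{L^{2} + j^{2}}\right)$)
$\frac{F{\left(-167,-4 \right)} + g{\left(47 \right)}}{15784 + 4339} = \frac{\left(13 \left(-167\right) + 13 \sqrt{\left(-167\right)^{2} + \left(-4\right)^{2}} - -668 - 4 \sqrt{\left(-167\right)^{2} + \left(-4\right)^{2}}\right) + 47}{15784 + 4339} = \frac{\left(-2171 + 13 \sqrt{27889 + 16} + 668 - 4 \sqrt{27889 + 16}\right) + 47}{20123} = \left(\left(-2171 + 13 \sqrt{27905} + 668 - 4 \sqrt{27905}\right) + 47\right) \frac{1}{20123} = \left(\left(-1503 + 9 \sqrt{27905}\right) + 47\right) \frac{1}{20123} = \left(-1456 + 9 \sqrt{27905}\right) \frac{1}{20123} = - \frac{1456}{20123} + \frac{9 \sqrt{27905}}{20123}$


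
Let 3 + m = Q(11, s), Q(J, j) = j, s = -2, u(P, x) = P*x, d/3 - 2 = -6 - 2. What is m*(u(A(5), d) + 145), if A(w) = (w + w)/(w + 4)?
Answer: -625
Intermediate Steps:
A(w) = 2*w/(4 + w) (A(w) = (2*w)/(4 + w) = 2*w/(4 + w))
d = -18 (d = 6 + 3*(-6 - 2) = 6 + 3*(-8) = 6 - 24 = -18)
m = -5 (m = -3 - 2 = -5)
m*(u(A(5), d) + 145) = -5*((2*5/(4 + 5))*(-18) + 145) = -5*((2*5/9)*(-18) + 145) = -5*((2*5*(1/9))*(-18) + 145) = -5*((10/9)*(-18) + 145) = -5*(-20 + 145) = -5*125 = -625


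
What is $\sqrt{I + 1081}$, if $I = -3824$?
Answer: $i \sqrt{2743} \approx 52.374 i$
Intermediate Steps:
$\sqrt{I + 1081} = \sqrt{-3824 + 1081} = \sqrt{-2743} = i \sqrt{2743}$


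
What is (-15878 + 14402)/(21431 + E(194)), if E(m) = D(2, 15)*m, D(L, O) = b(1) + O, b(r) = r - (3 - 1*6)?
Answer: -1476/25117 ≈ -0.058765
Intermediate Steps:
b(r) = 3 + r (b(r) = r - (3 - 6) = r - 1*(-3) = r + 3 = 3 + r)
D(L, O) = 4 + O (D(L, O) = (3 + 1) + O = 4 + O)
E(m) = 19*m (E(m) = (4 + 15)*m = 19*m)
(-15878 + 14402)/(21431 + E(194)) = (-15878 + 14402)/(21431 + 19*194) = -1476/(21431 + 3686) = -1476/25117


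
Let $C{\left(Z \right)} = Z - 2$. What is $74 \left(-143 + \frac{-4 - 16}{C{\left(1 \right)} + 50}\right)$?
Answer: $- \frac{519998}{49} \approx -10612.0$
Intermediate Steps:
$C{\left(Z \right)} = -2 + Z$ ($C{\left(Z \right)} = Z - 2 = -2 + Z$)
$74 \left(-143 + \frac{-4 - 16}{C{\left(1 \right)} + 50}\right) = 74 \left(-143 + \frac{-4 - 16}{\left(-2 + 1\right) + 50}\right) = 74 \left(-143 - \frac{20}{-1 + 50}\right) = 74 \left(-143 - \frac{20}{49}\right) = 74 \left(- \frac{7027}{49}\right) = - \frac{519998}{49}$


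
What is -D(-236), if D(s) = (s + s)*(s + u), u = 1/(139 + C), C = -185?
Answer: -2562252/23 ≈ -1.1140e+5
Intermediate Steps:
u = -1/46 (u = 1/(139 - 185) = 1/(-46) = -1/46 ≈ -0.021739)
D(s) = 2*s*(-1/46 + s) (D(s) = (s + s)*(s - 1/46) = (2*s)*(-1/46 + s) = 2*s*(-1/46 + s))
-D(-236) = -(-236)*(-1 + 46*(-236))/23 = -(-236)*(-1 - 10856)/23 = -(-236)*(-10857)/23 = -1*2562252/23 = -2562252/23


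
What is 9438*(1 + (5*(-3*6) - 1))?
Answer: -849420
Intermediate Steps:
9438*(1 + (5*(-3*6) - 1)) = 9438*(1 + (5*(-18) - 1)) = 9438*(1 + (-90 - 1)) = 9438*(1 - 91) = 9438*(-90) = -849420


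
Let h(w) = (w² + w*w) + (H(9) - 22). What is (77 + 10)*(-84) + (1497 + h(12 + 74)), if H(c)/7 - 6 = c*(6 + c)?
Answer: 9946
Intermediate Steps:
H(c) = 42 + 7*c*(6 + c) (H(c) = 42 + 7*(c*(6 + c)) = 42 + 7*c*(6 + c))
h(w) = 965 + 2*w² (h(w) = (w² + w*w) + ((42 + 7*9² + 42*9) - 22) = (w² + w²) + ((42 + 7*81 + 378) - 22) = 2*w² + ((42 + 567 + 378) - 22) = 2*w² + (987 - 22) = 2*w² + 965 = 965 + 2*w²)
(77 + 10)*(-84) + (1497 + h(12 + 74)) = (77 + 10)*(-84) + (1497 + (965 + 2*(12 + 74)²)) = 87*(-84) + (1497 + (965 + 2*86²)) = -7308 + (1497 + (965 + 2*7396)) = -7308 + (1497 + (965 + 14792)) = -7308 + (1497 + 15757) = -7308 + 17254 = 9946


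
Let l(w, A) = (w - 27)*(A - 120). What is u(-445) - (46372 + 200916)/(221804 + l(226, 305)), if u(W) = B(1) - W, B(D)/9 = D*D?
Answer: 117165738/258619 ≈ 453.04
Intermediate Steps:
l(w, A) = (-120 + A)*(-27 + w) (l(w, A) = (-27 + w)*(-120 + A) = (-120 + A)*(-27 + w))
B(D) = 9*D² (B(D) = 9*(D*D) = 9*D²)
u(W) = 9 - W (u(W) = 9*1² - W = 9*1 - W = 9 - W)
u(-445) - (46372 + 200916)/(221804 + l(226, 305)) = (9 - 1*(-445)) - (46372 + 200916)/(221804 + (3240 - 120*226 - 27*305 + 305*226)) = (9 + 445) - 247288/(221804 + (3240 - 27120 - 8235 + 68930)) = 454 - 247288/(221804 + 36815) = 454 - 247288/258619 = 117165738/258619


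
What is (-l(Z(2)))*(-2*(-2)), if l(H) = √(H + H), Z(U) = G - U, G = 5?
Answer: -4*√6 ≈ -9.7980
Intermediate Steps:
Z(U) = 5 - U
l(H) = √2*√H (l(H) = √(2*H) = √2*√H)
(-l(Z(2)))*(-2*(-2)) = (-√2*√(5 - 1*2))*(-2*(-2)) = -√2*√(5 - 2)*4 = -√2*√3*4 = -√6*4 = -4*√6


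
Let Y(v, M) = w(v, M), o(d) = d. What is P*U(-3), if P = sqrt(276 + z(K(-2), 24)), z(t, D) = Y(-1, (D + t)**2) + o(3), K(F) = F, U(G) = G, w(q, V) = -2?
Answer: -3*sqrt(277) ≈ -49.930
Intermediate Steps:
Y(v, M) = -2
z(t, D) = 1 (z(t, D) = -2 + 3 = 1)
P = sqrt(277) (P = sqrt(276 + 1) = sqrt(277) ≈ 16.643)
P*U(-3) = sqrt(277)*(-3) = -3*sqrt(277)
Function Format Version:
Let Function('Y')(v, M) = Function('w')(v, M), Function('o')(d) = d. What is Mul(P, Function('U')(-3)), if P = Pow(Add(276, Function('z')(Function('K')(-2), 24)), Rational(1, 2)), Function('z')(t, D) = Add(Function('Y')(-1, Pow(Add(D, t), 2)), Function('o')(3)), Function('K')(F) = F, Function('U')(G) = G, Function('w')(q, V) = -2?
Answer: Mul(-3, Pow(277, Rational(1, 2))) ≈ -49.930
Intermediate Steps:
Function('Y')(v, M) = -2
Function('z')(t, D) = 1 (Function('z')(t, D) = Add(-2, 3) = 1)
P = Pow(277, Rational(1, 2)) (P = Pow(Add(276, 1), Rational(1, 2)) = Pow(277, Rational(1, 2)) ≈ 16.643)
Mul(P, Function('U')(-3)) = Mul(Pow(277, Rational(1, 2)), -3) = Mul(-3, Pow(277, Rational(1, 2)))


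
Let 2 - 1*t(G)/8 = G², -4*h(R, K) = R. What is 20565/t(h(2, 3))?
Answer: 20565/14 ≈ 1468.9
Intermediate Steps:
h(R, K) = -R/4
t(G) = 16 - 8*G²
20565/t(h(2, 3)) = 20565/(16 - 8*(-¼*2)²) = 20565/(16 - 8*(-½)²) = 20565/(16 - 8*¼) = 20565/(16 - 2) = 20565/14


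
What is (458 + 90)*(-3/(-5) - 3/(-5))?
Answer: 3288/5 ≈ 657.60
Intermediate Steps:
(458 + 90)*(-3/(-5) - 3/(-5)) = 548*(-3*(-⅕) - 3*(-⅕)) = 548*(⅗ + ⅗) = 548*(6/5) = 3288/5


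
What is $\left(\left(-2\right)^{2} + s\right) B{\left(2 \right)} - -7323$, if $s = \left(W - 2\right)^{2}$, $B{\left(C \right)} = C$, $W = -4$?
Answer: $7403$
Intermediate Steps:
$s = 36$ ($s = \left(-4 - 2\right)^{2} = \left(-6\right)^{2} = 36$)
$\left(\left(-2\right)^{2} + s\right) B{\left(2 \right)} - -7323 = \left(\left(-2\right)^{2} + 36\right) 2 - -7323 = \left(4 + 36\right) 2 + 7323 = 40 \cdot 2 + 7323 = 80 + 7323 = 7403$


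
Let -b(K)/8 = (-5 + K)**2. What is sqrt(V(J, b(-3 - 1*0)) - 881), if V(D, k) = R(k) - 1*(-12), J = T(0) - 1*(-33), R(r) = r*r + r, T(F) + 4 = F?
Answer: sqrt(260763) ≈ 510.65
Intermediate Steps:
T(F) = -4 + F
R(r) = r + r**2 (R(r) = r**2 + r = r + r**2)
b(K) = -8*(-5 + K)**2
J = 29 (J = (-4 + 0) - 1*(-33) = -4 + 33 = 29)
V(D, k) = 12 + k*(1 + k) (V(D, k) = k*(1 + k) - 1*(-12) = k*(1 + k) + 12 = 12 + k*(1 + k))
sqrt(V(J, b(-3 - 1*0)) - 881) = sqrt((12 + (-8*(-5 + (-3 - 1*0))**2)*(1 - 8*(-5 + (-3 - 1*0))**2)) - 881) = sqrt((12 + (-8*(-5 + (-3 + 0))**2)*(1 - 8*(-5 + (-3 + 0))**2)) - 881) = sqrt((12 + (-8*(-5 - 3)**2)*(1 - 8*(-5 - 3)**2)) - 881) = sqrt((12 + (-8*(-8)**2)*(1 - 8*(-8)**2)) - 881) = sqrt((12 + (-8*64)*(1 - 8*64)) - 881) = sqrt((12 - 512*(1 - 512)) - 881) = sqrt((12 - 512*(-511)) - 881) = sqrt((12 + 261632) - 881) = sqrt(261644 - 881) = sqrt(260763)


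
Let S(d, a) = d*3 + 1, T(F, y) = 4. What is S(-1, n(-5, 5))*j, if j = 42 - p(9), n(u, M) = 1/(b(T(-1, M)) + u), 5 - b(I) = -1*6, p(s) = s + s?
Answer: -48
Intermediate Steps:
p(s) = 2*s
b(I) = 11 (b(I) = 5 - (-1)*6 = 5 - 1*(-6) = 5 + 6 = 11)
n(u, M) = 1/(11 + u)
S(d, a) = 1 + 3*d (S(d, a) = 3*d + 1 = 1 + 3*d)
j = 24 (j = 42 - 2*9 = 42 - 1*18 = 42 - 18 = 24)
S(-1, n(-5, 5))*j = (1 + 3*(-1))*24 = (1 - 3)*24 = -2*24 = -48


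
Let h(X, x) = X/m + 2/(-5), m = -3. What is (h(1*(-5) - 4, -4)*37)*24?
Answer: 11544/5 ≈ 2308.8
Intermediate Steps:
h(X, x) = -⅖ - X/3 (h(X, x) = X/(-3) + 2/(-5) = X*(-⅓) + 2*(-⅕) = -X/3 - ⅖ = -⅖ - X/3)
(h(1*(-5) - 4, -4)*37)*24 = ((-⅖ - (1*(-5) - 4)/3)*37)*24 = ((-⅖ - (-5 - 4)/3)*37)*24 = ((-⅖ - ⅓*(-9))*37)*24 = ((-⅖ + 3)*37)*24 = ((13/5)*37)*24 = (481/5)*24 = 11544/5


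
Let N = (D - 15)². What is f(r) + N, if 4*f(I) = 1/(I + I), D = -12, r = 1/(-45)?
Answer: 5787/8 ≈ 723.38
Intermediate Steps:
r = -1/45 ≈ -0.022222
f(I) = 1/(8*I) (f(I) = 1/(4*(I + I)) = 1/(4*((2*I))) = (1/(2*I))/4 = 1/(8*I))
N = 729 (N = (-12 - 15)² = (-27)² = 729)
f(r) + N = 1/(8*(-1/45)) + 729 = (⅛)*(-45) + 729 = -45/8 + 729 = 5787/8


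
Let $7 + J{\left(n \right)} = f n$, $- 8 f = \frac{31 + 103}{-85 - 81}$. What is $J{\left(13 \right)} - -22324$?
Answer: $\frac{14819359}{664} \approx 22318.0$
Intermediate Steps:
$f = \frac{67}{664}$ ($f = - \frac{\left(31 + 103\right) \frac{1}{-85 - 81}}{8} = - \frac{134 \frac{1}{-166}}{8} = - \frac{134 \left(- \frac{1}{166}\right)}{8} = \left(- \frac{1}{8}\right) \left(- \frac{67}{83}\right) = \frac{67}{664} \approx 0.1009$)
$J{\left(n \right)} = -7 + \frac{67 n}{664}$
$J{\left(13 \right)} - -22324 = \left(-7 + \frac{67}{664} \cdot 13\right) - -22324 = \left(-7 + \frac{871}{664}\right) + 22324 = - \frac{3777}{664} + 22324 = \frac{14819359}{664}$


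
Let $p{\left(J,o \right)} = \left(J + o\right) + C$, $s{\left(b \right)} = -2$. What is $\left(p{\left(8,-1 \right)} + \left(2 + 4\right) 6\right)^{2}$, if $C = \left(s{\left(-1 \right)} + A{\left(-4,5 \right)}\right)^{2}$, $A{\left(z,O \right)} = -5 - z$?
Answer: $2704$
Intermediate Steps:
$C = 9$ ($C = \left(-2 - 1\right)^{2} = \left(-3\right)^{2} = 9$)
$p{\left(J,o \right)} = 9 + J + o$ ($p{\left(J,o \right)} = \left(J + o\right) + 9 = 9 + J + o$)
$\left(p{\left(8,-1 \right)} + \left(2 + 4\right) 6\right)^{2} = \left(\left(9 + 8 - 1\right) + \left(2 + 4\right) 6\right)^{2} = \left(16 + 6 \cdot 6\right)^{2} = \left(16 + 36\right)^{2} = 52^{2} = 2704$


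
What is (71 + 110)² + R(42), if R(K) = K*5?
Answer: 32971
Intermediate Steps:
R(K) = 5*K
(71 + 110)² + R(42) = (71 + 110)² + 5*42 = 181² + 210 = 32761 + 210 = 32971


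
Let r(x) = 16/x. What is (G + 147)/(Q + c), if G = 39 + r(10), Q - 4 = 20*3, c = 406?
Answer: 469/1175 ≈ 0.39915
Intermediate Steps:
Q = 64 (Q = 4 + 20*3 = 4 + 60 = 64)
G = 203/5 (G = 39 + 16/10 = 39 + 16*(⅒) = 39 + 8/5 = 203/5 ≈ 40.600)
(G + 147)/(Q + c) = (203/5 + 147)/(64 + 406) = (938/5)/470 = (938/5)*(1/470) = 469/1175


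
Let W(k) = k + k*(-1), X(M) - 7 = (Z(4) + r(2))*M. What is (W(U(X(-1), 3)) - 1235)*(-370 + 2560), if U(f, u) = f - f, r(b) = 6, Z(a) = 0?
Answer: -2704650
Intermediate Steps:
X(M) = 7 + 6*M (X(M) = 7 + (0 + 6)*M = 7 + 6*M)
U(f, u) = 0
W(k) = 0 (W(k) = k - k = 0)
(W(U(X(-1), 3)) - 1235)*(-370 + 2560) = (0 - 1235)*(-370 + 2560) = -1235*2190 = -2704650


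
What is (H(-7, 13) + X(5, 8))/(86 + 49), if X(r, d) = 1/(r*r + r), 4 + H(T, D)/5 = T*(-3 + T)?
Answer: 9901/4050 ≈ 2.4447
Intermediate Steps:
H(T, D) = -20 + 5*T*(-3 + T) (H(T, D) = -20 + 5*(T*(-3 + T)) = -20 + 5*T*(-3 + T))
X(r, d) = 1/(r + r²) (X(r, d) = 1/(r² + r) = 1/(r + r²))
(H(-7, 13) + X(5, 8))/(86 + 49) = ((-20 - 15*(-7) + 5*(-7)²) + 1/(5*(1 + 5)))/(86 + 49) = ((-20 + 105 + 5*49) + (⅕)/6)/135 = ((-20 + 105 + 245) + (⅕)*(⅙))/135 = (330 + 1/30)/135 = (1/135)*(9901/30) = 9901/4050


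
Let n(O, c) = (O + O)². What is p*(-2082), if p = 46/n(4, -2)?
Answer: -23943/16 ≈ -1496.4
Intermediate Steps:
n(O, c) = 4*O² (n(O, c) = (2*O)² = 4*O²)
p = 23/32 (p = 46/((4*4²)) = 46/((4*16)) = 46/64 = 46*(1/64) = 23/32 ≈ 0.71875)
p*(-2082) = (23/32)*(-2082) = -23943/16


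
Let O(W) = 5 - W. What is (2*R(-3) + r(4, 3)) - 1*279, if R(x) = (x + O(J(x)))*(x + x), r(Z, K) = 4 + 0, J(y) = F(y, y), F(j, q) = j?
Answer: -335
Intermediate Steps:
J(y) = y
r(Z, K) = 4
R(x) = 10*x (R(x) = (x + (5 - x))*(x + x) = 5*(2*x) = 10*x)
(2*R(-3) + r(4, 3)) - 1*279 = (2*(10*(-3)) + 4) - 1*279 = (2*(-30) + 4) - 279 = (-60 + 4) - 279 = -56 - 279 = -335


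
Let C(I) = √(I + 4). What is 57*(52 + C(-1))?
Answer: 2964 + 57*√3 ≈ 3062.7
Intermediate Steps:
C(I) = √(4 + I)
57*(52 + C(-1)) = 57*(52 + √(4 - 1)) = 57*(52 + √3) = 2964 + 57*√3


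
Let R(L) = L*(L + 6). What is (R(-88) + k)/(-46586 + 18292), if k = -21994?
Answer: 7389/14147 ≈ 0.52230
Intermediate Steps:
R(L) = L*(6 + L)
(R(-88) + k)/(-46586 + 18292) = (-88*(6 - 88) - 21994)/(-46586 + 18292) = (-88*(-82) - 21994)/(-28294) = (7216 - 21994)*(-1/28294) = -14778*(-1/28294) = 7389/14147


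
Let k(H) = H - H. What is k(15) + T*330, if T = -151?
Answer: -49830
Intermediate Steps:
k(H) = 0
k(15) + T*330 = 0 - 151*330 = 0 - 49830 = -49830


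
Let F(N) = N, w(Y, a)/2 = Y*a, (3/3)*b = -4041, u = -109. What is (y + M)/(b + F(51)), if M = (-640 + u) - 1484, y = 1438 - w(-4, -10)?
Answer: 25/114 ≈ 0.21930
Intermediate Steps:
b = -4041
w(Y, a) = 2*Y*a (w(Y, a) = 2*(Y*a) = 2*Y*a)
y = 1358 (y = 1438 - 2*(-4)*(-10) = 1438 - 1*80 = 1438 - 80 = 1358)
M = -2233 (M = (-640 - 109) - 1484 = -749 - 1484 = -2233)
(y + M)/(b + F(51)) = (1358 - 2233)/(-4041 + 51) = -875/(-3990) = -875*(-1/3990) = 25/114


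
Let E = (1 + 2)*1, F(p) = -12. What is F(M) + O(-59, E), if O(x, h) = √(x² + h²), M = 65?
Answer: -12 + √3490 ≈ 47.076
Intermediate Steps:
E = 3 (E = 3*1 = 3)
O(x, h) = √(h² + x²)
F(M) + O(-59, E) = -12 + √(3² + (-59)²) = -12 + √(9 + 3481) = -12 + √3490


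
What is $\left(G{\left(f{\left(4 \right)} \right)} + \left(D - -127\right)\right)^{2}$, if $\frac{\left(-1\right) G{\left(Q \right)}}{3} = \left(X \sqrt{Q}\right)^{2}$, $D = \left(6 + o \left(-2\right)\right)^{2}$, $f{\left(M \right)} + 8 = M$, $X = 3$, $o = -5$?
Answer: $241081$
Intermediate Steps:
$f{\left(M \right)} = -8 + M$
$D = 256$ ($D = \left(6 - -10\right)^{2} = \left(6 + 10\right)^{2} = 16^{2} = 256$)
$G{\left(Q \right)} = - 27 Q$ ($G{\left(Q \right)} = - 3 \left(3 \sqrt{Q}\right)^{2} = - 3 \cdot 9 Q = - 27 Q$)
$\left(G{\left(f{\left(4 \right)} \right)} + \left(D - -127\right)\right)^{2} = \left(- 27 \left(-8 + 4\right) + \left(256 - -127\right)\right)^{2} = \left(\left(-27\right) \left(-4\right) + \left(256 + 127\right)\right)^{2} = \left(108 + 383\right)^{2} = 491^{2} = 241081$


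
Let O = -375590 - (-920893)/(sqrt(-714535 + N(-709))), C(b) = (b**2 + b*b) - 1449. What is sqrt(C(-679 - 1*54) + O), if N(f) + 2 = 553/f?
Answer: sqrt(179024041590976245856044 - 466531103426398*I*sqrt(359184565774))/506607286 ≈ 835.19 - 0.6522*I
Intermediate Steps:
N(f) = -2 + 553/f
C(b) = -1449 + 2*b**2 (C(b) = (b**2 + b**2) - 1449 = 2*b**2 - 1449 = -1449 + 2*b**2)
O = -375590 - 920893*I*sqrt(359184565774)/506607286 (O = -375590 - (-920893)/(sqrt(-714535 + (-2 + 553/(-709)))) = -375590 - (-920893)/(sqrt(-714535 + (-2 + 553*(-1/709)))) = -375590 - (-920893)/(sqrt(-714535 + (-2 - 553/709))) = -375590 - (-920893)/(sqrt(-714535 - 1971/709)) = -375590 - (-920893)/(sqrt(-506607286/709)) = -375590 - (-920893)/(I*sqrt(359184565774)/709) = -375590 - (-920893)*(-I*sqrt(359184565774)/506607286) = -375590 - 920893*I*sqrt(359184565774)/506607286 ≈ -3.7559e+5 - 1089.4*I)
sqrt(C(-679 - 1*54) + O) = sqrt((-1449 + 2*(-679 - 1*54)**2) + (-375590 - 920893*I*sqrt(359184565774)/506607286)) = sqrt((-1449 + 2*(-679 - 54)**2) + (-375590 - 920893*I*sqrt(359184565774)/506607286)) = sqrt((-1449 + 2*(-733)**2) + (-375590 - 920893*I*sqrt(359184565774)/506607286)) = sqrt((-1449 + 2*537289) + (-375590 - 920893*I*sqrt(359184565774)/506607286)) = sqrt((-1449 + 1074578) + (-375590 - 920893*I*sqrt(359184565774)/506607286)) = sqrt(1073129 + (-375590 - 920893*I*sqrt(359184565774)/506607286)) = sqrt(697539 - 920893*I*sqrt(359184565774)/506607286)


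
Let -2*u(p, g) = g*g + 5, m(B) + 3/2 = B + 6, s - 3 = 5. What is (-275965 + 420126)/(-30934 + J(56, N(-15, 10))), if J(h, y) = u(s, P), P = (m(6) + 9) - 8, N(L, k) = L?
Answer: -1153288/248021 ≈ -4.6500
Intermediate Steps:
s = 8 (s = 3 + 5 = 8)
m(B) = 9/2 + B (m(B) = -3/2 + (B + 6) = -3/2 + (6 + B) = 9/2 + B)
P = 23/2 (P = ((9/2 + 6) + 9) - 8 = (21/2 + 9) - 8 = 39/2 - 8 = 23/2 ≈ 11.500)
u(p, g) = -5/2 - g**2/2 (u(p, g) = -(g*g + 5)/2 = -(g**2 + 5)/2 = -(5 + g**2)/2 = -5/2 - g**2/2)
J(h, y) = -549/8 (J(h, y) = -5/2 - (23/2)**2/2 = -5/2 - 1/2*529/4 = -5/2 - 529/8 = -549/8)
(-275965 + 420126)/(-30934 + J(56, N(-15, 10))) = (-275965 + 420126)/(-30934 - 549/8) = 144161/(-248021/8) = 144161*(-8/248021) = -1153288/248021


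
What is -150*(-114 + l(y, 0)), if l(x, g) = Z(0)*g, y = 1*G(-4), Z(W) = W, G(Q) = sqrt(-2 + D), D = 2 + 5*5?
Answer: 17100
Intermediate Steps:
D = 27 (D = 2 + 25 = 27)
G(Q) = 5 (G(Q) = sqrt(-2 + 27) = sqrt(25) = 5)
y = 5 (y = 1*5 = 5)
l(x, g) = 0 (l(x, g) = 0*g = 0)
-150*(-114 + l(y, 0)) = -150*(-114 + 0) = -150*(-114) = 17100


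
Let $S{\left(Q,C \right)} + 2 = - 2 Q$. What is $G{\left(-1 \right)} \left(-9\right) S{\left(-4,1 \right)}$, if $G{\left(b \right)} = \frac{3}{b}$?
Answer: $162$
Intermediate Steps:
$S{\left(Q,C \right)} = -2 - 2 Q$
$G{\left(-1 \right)} \left(-9\right) S{\left(-4,1 \right)} = \frac{3}{-1} \left(-9\right) \left(-2 - -8\right) = 3 \left(-1\right) \left(-9\right) \left(-2 + 8\right) = \left(-3\right) \left(-9\right) 6 = 27 \cdot 6 = 162$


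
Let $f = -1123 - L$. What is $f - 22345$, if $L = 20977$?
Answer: $-44445$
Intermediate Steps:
$f = -22100$ ($f = -1123 - 20977 = -22100$)
$f - 22345 = -22100 - 22345 = -44445$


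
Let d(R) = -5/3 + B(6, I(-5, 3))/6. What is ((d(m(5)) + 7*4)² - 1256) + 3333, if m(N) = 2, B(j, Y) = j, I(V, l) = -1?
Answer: 25417/9 ≈ 2824.1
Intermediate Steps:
d(R) = -⅔ (d(R) = -5/3 + 6/6 = -5*⅓ + 6*(⅙) = -5/3 + 1 = -⅔)
((d(m(5)) + 7*4)² - 1256) + 3333 = ((-⅔ + 7*4)² - 1256) + 3333 = ((-⅔ + 28)² - 1256) + 3333 = ((82/3)² - 1256) + 3333 = (6724/9 - 1256) + 3333 = -4580/9 + 3333 = 25417/9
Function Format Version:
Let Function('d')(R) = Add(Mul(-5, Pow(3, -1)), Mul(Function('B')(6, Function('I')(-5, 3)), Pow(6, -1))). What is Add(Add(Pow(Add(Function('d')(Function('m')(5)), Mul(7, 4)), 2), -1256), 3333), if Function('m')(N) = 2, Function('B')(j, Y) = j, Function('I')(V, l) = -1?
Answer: Rational(25417, 9) ≈ 2824.1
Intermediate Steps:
Function('d')(R) = Rational(-2, 3) (Function('d')(R) = Add(Mul(-5, Pow(3, -1)), Mul(6, Pow(6, -1))) = Add(Mul(-5, Rational(1, 3)), Mul(6, Rational(1, 6))) = Add(Rational(-5, 3), 1) = Rational(-2, 3))
Add(Add(Pow(Add(Function('d')(Function('m')(5)), Mul(7, 4)), 2), -1256), 3333) = Add(Add(Pow(Add(Rational(-2, 3), Mul(7, 4)), 2), -1256), 3333) = Add(Add(Pow(Add(Rational(-2, 3), 28), 2), -1256), 3333) = Add(Add(Pow(Rational(82, 3), 2), -1256), 3333) = Add(Add(Rational(6724, 9), -1256), 3333) = Add(Rational(-4580, 9), 3333) = Rational(25417, 9)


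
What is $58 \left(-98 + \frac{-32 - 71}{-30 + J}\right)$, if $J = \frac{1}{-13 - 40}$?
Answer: $- \frac{8726622}{1591} \approx -5485.0$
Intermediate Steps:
$J = - \frac{1}{53}$ ($J = \frac{1}{-53} = - \frac{1}{53} \approx -0.018868$)
$58 \left(-98 + \frac{-32 - 71}{-30 + J}\right) = 58 \left(-98 + \frac{-32 - 71}{-30 - \frac{1}{53}}\right) = 58 \left(-98 - \frac{103}{- \frac{1591}{53}}\right) = 58 \left(-98 - - \frac{5459}{1591}\right) = 58 \left(-98 + \frac{5459}{1591}\right) = 58 \left(- \frac{150459}{1591}\right) = - \frac{8726622}{1591}$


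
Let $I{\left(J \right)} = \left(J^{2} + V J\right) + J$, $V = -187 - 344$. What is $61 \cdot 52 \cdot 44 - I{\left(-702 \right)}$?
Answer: $-725296$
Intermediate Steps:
$V = -531$
$I{\left(J \right)} = J^{2} - 530 J$ ($I{\left(J \right)} = \left(J^{2} - 531 J\right) + J = J^{2} - 530 J$)
$61 \cdot 52 \cdot 44 - I{\left(-702 \right)} = 61 \cdot 52 \cdot 44 - - 702 \left(-530 - 702\right) = 3172 \cdot 44 - \left(-702\right) \left(-1232\right) = 139568 - 864864 = -725296$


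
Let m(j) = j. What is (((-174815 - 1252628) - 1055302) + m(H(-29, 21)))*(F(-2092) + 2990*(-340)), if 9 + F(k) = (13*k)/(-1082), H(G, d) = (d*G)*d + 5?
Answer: 1372470753264759/541 ≈ 2.5369e+12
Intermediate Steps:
H(G, d) = 5 + G*d**2 (H(G, d) = (G*d)*d + 5 = G*d**2 + 5 = 5 + G*d**2)
F(k) = -9 - 13*k/1082 (F(k) = -9 + (13*k)/(-1082) = -9 + (13*k)*(-1/1082) = -9 - 13*k/1082)
(((-174815 - 1252628) - 1055302) + m(H(-29, 21)))*(F(-2092) + 2990*(-340)) = (((-174815 - 1252628) - 1055302) + (5 - 29*21**2))*((-9 - 13/1082*(-2092)) + 2990*(-340)) = ((-1427443 - 1055302) + (5 - 29*441))*((-9 + 13598/541) - 1016600) = (-2482745 + (5 - 12789))*(8729/541 - 1016600) = (-2482745 - 12784)*(-549971871/541) = -2495529*(-549971871/541) = 1372470753264759/541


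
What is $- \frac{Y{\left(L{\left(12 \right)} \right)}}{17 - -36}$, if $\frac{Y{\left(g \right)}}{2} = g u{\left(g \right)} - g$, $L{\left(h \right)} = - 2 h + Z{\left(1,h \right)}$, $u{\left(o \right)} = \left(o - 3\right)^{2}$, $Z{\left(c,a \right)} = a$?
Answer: $\frac{5376}{53} \approx 101.43$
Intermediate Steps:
$u{\left(o \right)} = \left(-3 + o\right)^{2}$
$L{\left(h \right)} = - h$ ($L{\left(h \right)} = - 2 h + h = - h$)
$Y{\left(g \right)} = - 2 g + 2 g \left(-3 + g\right)^{2}$ ($Y{\left(g \right)} = 2 \left(g \left(-3 + g\right)^{2} - g\right) = 2 \left(- g + g \left(-3 + g\right)^{2}\right) = - 2 g + 2 g \left(-3 + g\right)^{2}$)
$- \frac{Y{\left(L{\left(12 \right)} \right)}}{17 - -36} = - \frac{2 \left(\left(-1\right) 12\right) \left(-1 + \left(-3 - 12\right)^{2}\right)}{17 - -36} = - \frac{2 \left(-12\right) \left(-1 + \left(-3 - 12\right)^{2}\right)}{17 + 36} = - \frac{2 \left(-12\right) \left(-1 + \left(-15\right)^{2}\right)}{53} = - \frac{2 \left(-12\right) \left(-1 + 225\right)}{53} = - \frac{2 \left(-12\right) 224}{53} = - \frac{-5376}{53} = \left(-1\right) \left(- \frac{5376}{53}\right) = \frac{5376}{53}$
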